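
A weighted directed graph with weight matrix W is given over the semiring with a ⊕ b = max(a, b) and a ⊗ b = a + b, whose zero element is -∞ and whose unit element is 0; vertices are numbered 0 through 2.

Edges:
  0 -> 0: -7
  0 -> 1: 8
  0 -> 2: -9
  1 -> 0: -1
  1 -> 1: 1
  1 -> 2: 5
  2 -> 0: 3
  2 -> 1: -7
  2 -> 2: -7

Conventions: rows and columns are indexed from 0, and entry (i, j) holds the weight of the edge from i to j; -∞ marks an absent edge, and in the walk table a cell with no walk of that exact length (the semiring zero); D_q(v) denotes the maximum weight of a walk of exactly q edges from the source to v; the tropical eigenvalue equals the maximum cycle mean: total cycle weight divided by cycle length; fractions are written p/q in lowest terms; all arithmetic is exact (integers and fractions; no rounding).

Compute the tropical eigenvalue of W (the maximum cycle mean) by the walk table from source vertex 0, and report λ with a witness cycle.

q=0: [0, -∞, -∞]
q=1: [-7, 8, -9]
q=2: [7, 9, 13]
q=3: [16, 15, 14]
Optimal cycle mean attained by: cycle 0->1->2->0, total 8 + 5 + 3, length 3.
Answer: λ = 16/3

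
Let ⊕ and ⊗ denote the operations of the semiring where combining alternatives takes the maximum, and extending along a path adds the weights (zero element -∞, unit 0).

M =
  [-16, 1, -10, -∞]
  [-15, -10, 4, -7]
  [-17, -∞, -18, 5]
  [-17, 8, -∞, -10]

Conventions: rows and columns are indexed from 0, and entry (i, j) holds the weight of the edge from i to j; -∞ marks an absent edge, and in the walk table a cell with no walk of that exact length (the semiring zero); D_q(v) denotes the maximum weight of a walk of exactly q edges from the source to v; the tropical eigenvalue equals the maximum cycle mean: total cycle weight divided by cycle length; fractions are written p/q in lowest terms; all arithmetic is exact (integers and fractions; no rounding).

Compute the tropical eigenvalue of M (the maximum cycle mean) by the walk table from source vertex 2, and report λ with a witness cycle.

q=0: [-∞, -∞, 0, -∞]
q=1: [-17, -∞, -18, 5]
q=2: [-12, 13, -27, -5]
q=3: [-2, 3, 17, 6]
q=4: [0, 14, 7, 22]
Optimal cycle mean attained by: cycle 1->2->3->1, total 4 + 5 + 8, length 3.
Answer: λ = 17/3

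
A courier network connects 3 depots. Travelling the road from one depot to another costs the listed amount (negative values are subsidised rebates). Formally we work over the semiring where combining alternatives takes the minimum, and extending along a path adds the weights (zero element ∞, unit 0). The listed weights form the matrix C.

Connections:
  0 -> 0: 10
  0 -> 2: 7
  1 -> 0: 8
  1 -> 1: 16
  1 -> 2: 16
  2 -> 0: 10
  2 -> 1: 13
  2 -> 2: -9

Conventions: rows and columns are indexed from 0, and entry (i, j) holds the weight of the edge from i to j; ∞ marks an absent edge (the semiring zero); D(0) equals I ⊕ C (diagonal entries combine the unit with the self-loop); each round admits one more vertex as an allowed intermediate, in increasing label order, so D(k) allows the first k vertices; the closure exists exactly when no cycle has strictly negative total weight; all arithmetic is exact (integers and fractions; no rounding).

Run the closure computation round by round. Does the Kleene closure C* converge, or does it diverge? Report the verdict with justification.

Detection: at round 0, diagonal entry (2, 2) turns strictly negative.
Key observation: the cycle 2->2 has total weight (-9), which is strictly negative.
Answer: DIVERGES — negative cycle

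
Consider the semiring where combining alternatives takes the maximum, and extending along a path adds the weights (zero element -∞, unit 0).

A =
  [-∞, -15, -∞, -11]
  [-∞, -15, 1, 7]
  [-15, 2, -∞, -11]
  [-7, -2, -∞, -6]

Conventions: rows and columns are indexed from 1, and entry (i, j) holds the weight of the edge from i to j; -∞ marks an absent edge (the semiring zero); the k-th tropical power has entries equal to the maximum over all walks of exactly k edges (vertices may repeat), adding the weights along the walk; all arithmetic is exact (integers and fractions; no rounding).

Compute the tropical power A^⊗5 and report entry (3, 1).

A^⊗2:
  [-18, -13, -14, -8]
  [0, 5, -14, 1]
  [-18, -13, 3, 9]
  [-13, -8, -1, 5]
A^⊗3:
  [-15, -10, -12, -6]
  [-6, -1, 6, 12]
  [2, 7, -12, 3]
  [-2, 3, -7, -1]
A^⊗4:
  [-13, -8, -9, -3]
  [5, 10, 0, 6]
  [-4, 1, 8, 14]
  [-8, -3, 4, 10]
A^⊗5:
  [-10, -5, -7, -1]
  [-1, 4, 11, 17]
  [7, 12, 2, 8]
  [3, 8, -2, 4]
Key observation: the optimum is the walk 3->2->4->2->4->1, with weight 2 + 7 + (-2) + 7 + (-7) = 7.
Optimal value attained by: walk 3->2->4->2->4->1.
Answer: (A^⊗5)[3][1] = 7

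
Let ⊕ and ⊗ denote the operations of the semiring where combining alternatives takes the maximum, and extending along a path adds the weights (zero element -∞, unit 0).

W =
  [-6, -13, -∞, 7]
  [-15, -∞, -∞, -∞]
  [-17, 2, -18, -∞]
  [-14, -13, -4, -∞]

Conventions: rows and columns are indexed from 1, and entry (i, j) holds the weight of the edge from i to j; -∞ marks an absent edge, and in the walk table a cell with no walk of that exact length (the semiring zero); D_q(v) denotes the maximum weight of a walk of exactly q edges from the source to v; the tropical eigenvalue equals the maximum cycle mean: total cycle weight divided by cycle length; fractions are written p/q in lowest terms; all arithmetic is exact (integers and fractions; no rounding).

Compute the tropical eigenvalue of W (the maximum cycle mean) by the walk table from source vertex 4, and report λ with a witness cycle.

q=0: [-∞, -∞, -∞, 0]
q=1: [-14, -13, -4, -∞]
q=2: [-20, -2, -22, -7]
q=3: [-17, -20, -11, -13]
q=4: [-23, -9, -17, -10]
Optimal cycle mean attained by: cycle 1->4->3->2->1, total 7 + (-4) + 2 + (-15), length 4.
Answer: λ = -5/2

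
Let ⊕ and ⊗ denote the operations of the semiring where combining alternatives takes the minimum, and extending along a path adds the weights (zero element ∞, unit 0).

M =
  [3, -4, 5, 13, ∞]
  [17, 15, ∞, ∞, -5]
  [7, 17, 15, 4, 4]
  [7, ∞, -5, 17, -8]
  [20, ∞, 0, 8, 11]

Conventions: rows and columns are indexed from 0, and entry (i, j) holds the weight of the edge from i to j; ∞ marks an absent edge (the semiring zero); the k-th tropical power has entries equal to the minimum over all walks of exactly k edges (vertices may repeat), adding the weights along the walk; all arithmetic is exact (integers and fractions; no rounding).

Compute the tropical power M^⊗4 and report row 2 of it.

M^⊗2:
  [6, -1, 8, 9, -9]
  [15, 13, -5, 3, 6]
  [10, 3, -1, 12, -4]
  [2, 3, -8, -1, -1]
  [7, 16, 3, 4, 0]
M^⊗3:
  [9, 2, -9, -1, -6]
  [2, 11, -2, -1, -5]
  [6, 6, -4, 3, -2]
  [-1, -2, -6, -4, -9]
  [10, 3, -1, 7, -4]
M^⊗4:
  [-2, 5, -6, -5, -9]
  [5, -2, -6, 2, -9]
  [3, 2, -2, 0, -5]
  [1, -5, -9, -2, -12]
  [6, 6, -4, 3, -2]
Answer: row 2 of M^⊗4 = [3, 2, -2, 0, -5]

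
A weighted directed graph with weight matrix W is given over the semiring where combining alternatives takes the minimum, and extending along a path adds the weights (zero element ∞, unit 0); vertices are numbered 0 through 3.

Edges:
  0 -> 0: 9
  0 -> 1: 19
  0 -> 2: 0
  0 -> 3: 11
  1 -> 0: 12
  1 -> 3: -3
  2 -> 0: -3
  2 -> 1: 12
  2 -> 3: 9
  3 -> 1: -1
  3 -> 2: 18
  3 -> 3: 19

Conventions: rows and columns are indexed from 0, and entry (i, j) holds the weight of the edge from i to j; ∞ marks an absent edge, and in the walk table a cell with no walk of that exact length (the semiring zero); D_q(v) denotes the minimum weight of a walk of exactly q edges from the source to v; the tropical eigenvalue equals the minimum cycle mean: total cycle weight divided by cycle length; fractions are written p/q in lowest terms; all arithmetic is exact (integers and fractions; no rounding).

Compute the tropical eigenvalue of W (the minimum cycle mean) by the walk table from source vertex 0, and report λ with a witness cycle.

q=0: [0, ∞, ∞, ∞]
q=1: [9, 19, 0, 11]
q=2: [-3, 10, 9, 9]
q=3: [6, 8, -3, 7]
q=4: [-6, 6, 6, 5]
Optimal cycle mean attained by: cycle 1->3->1, total (-3) + (-1), length 2.
Answer: λ = -2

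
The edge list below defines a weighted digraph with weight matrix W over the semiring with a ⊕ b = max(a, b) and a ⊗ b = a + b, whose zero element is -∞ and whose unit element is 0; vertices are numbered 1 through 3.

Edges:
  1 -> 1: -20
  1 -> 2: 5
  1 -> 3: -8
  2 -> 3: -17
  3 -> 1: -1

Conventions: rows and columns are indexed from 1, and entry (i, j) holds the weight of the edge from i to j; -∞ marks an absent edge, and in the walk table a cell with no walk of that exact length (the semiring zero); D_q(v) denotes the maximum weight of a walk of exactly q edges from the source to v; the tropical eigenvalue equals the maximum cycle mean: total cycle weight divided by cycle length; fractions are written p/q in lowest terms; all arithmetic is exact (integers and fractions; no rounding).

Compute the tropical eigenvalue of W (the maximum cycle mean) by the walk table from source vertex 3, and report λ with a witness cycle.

q=0: [-∞, -∞, 0]
q=1: [-1, -∞, -∞]
q=2: [-21, 4, -9]
q=3: [-10, -16, -13]
Optimal cycle mean attained by: cycle 1->2->3->1, total 5 + (-17) + (-1), length 3.
Answer: λ = -13/3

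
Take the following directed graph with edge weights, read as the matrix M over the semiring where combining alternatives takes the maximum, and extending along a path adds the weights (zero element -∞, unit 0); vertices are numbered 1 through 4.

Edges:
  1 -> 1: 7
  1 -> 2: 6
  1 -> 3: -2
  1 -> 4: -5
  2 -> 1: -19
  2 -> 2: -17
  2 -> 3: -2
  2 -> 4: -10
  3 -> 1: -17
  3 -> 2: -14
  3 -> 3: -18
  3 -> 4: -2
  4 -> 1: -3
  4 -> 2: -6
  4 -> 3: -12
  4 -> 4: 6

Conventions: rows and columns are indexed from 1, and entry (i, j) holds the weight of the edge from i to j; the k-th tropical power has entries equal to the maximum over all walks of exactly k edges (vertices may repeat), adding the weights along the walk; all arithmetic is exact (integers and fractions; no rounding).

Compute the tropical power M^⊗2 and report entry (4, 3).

M^⊗2:
  [14, 13, 5, 2]
  [-12, -13, -19, -4]
  [-5, -8, -14, 4]
  [4, 3, -5, 12]
Key observation: the optimum is the walk 4->1->3, with weight (-3) + (-2) = -5.
Optimal value attained by: walk 4->1->3.
Answer: (M^⊗2)[4][3] = -5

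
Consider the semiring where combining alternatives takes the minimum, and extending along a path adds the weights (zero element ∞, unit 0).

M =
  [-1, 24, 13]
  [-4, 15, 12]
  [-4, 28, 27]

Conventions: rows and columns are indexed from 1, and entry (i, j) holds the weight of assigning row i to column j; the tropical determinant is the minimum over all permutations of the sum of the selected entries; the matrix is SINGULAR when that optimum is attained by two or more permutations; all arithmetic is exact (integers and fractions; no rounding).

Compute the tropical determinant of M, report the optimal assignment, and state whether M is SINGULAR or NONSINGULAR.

σ = (1, 2, 3): (-1) + 15 + 27 = 41
σ = (1, 3, 2): (-1) + 12 + 28 = 39
σ = (2, 1, 3): 24 + (-4) + 27 = 47
σ = (2, 3, 1): 24 + 12 + (-4) = 32
σ = (3, 1, 2): 13 + (-4) + 28 = 37
σ = (3, 2, 1): 13 + 15 + (-4) = 24
Optimal value attained by: σ = (3, 2, 1).
Answer: det⊕(M) = 24; verdict: NONSINGULAR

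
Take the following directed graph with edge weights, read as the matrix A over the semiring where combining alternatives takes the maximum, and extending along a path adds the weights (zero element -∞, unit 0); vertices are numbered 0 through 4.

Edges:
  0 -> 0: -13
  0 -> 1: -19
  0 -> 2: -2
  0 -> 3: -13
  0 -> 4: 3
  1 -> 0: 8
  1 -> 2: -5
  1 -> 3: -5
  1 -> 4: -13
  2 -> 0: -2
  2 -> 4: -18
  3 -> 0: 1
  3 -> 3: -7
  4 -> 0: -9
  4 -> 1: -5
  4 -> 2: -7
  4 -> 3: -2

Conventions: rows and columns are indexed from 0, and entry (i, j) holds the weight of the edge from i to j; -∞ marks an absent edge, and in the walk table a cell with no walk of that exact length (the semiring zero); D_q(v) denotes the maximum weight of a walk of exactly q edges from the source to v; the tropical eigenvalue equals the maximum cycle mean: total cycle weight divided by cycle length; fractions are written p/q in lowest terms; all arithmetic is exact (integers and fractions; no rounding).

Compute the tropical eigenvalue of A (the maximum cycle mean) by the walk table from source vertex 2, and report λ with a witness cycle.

q=0: [-∞, -∞, 0, -∞, -∞]
q=1: [-2, -∞, -∞, -∞, -18]
q=2: [-15, -21, -4, -15, 1]
q=3: [-6, -4, -6, -1, -12]
q=4: [4, -17, -8, -8, -3]
q=5: [-7, -8, 2, -5, 7]
Optimal cycle mean attained by: cycle 0->4->1->0, total 3 + (-5) + 8, length 3.
Answer: λ = 2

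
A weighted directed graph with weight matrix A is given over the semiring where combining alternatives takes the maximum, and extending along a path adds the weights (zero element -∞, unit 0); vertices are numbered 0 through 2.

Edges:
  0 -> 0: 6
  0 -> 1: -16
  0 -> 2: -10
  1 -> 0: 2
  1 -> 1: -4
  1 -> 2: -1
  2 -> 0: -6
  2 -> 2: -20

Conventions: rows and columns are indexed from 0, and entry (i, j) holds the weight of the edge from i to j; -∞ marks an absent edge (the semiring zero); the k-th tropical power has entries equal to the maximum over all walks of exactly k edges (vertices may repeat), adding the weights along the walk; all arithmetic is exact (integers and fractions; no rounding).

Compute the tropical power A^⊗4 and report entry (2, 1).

A^⊗2:
  [12, -10, -4]
  [8, -8, -5]
  [0, -22, -16]
A^⊗3:
  [18, -4, 2]
  [14, -8, -2]
  [6, -16, -10]
A^⊗4:
  [24, 2, 8]
  [20, -2, 4]
  [12, -10, -4]
Key observation: the optimum is the walk 2->0->0->0->1, with weight (-6) + 6 + 6 + (-16) = -10.
Optimal value attained by: walk 2->0->0->0->1.
Answer: (A^⊗4)[2][1] = -10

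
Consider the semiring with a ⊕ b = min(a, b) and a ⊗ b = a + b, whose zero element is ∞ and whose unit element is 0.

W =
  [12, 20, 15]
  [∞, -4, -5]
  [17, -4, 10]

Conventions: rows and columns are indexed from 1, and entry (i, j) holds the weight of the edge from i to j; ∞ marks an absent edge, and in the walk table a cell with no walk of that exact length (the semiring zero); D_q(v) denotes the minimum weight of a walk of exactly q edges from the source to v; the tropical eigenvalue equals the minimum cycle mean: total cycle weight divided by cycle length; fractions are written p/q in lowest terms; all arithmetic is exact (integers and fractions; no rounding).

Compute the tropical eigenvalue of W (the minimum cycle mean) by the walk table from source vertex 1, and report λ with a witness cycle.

q=0: [0, ∞, ∞]
q=1: [12, 20, 15]
q=2: [24, 11, 15]
q=3: [32, 7, 6]
Optimal cycle mean attained by: cycle 2->3->2, total (-5) + (-4), length 2.
Answer: λ = -9/2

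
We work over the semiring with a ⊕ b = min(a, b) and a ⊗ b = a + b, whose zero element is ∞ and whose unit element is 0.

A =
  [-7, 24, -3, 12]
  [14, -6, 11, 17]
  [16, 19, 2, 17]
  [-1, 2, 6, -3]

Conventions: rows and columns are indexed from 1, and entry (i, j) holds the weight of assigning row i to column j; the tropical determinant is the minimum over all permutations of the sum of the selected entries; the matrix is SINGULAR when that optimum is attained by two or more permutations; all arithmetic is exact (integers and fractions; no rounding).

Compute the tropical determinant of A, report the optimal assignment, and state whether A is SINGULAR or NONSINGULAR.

σ = (1, 2, 3, 4): (-7) + (-6) + 2 + (-3) = -14
σ = (1, 2, 4, 3): (-7) + (-6) + 17 + 6 = 10
σ = (1, 3, 2, 4): (-7) + 11 + 19 + (-3) = 20
σ = (1, 3, 4, 2): (-7) + 11 + 17 + 2 = 23
σ = (1, 4, 2, 3): (-7) + 17 + 19 + 6 = 35
σ = (1, 4, 3, 2): (-7) + 17 + 2 + 2 = 14
σ = (2, 1, 3, 4): 24 + 14 + 2 + (-3) = 37
σ = (2, 1, 4, 3): 24 + 14 + 17 + 6 = 61
σ = (2, 3, 1, 4): 24 + 11 + 16 + (-3) = 48
σ = (2, 3, 4, 1): 24 + 11 + 17 + (-1) = 51
σ = (2, 4, 1, 3): 24 + 17 + 16 + 6 = 63
σ = (2, 4, 3, 1): 24 + 17 + 2 + (-1) = 42
σ = (3, 1, 2, 4): (-3) + 14 + 19 + (-3) = 27
σ = (3, 1, 4, 2): (-3) + 14 + 17 + 2 = 30
σ = (3, 2, 1, 4): (-3) + (-6) + 16 + (-3) = 4
σ = (3, 2, 4, 1): (-3) + (-6) + 17 + (-1) = 7
σ = (3, 4, 1, 2): (-3) + 17 + 16 + 2 = 32
σ = (3, 4, 2, 1): (-3) + 17 + 19 + (-1) = 32
σ = (4, 1, 2, 3): 12 + 14 + 19 + 6 = 51
σ = (4, 1, 3, 2): 12 + 14 + 2 + 2 = 30
σ = (4, 2, 1, 3): 12 + (-6) + 16 + 6 = 28
σ = (4, 2, 3, 1): 12 + (-6) + 2 + (-1) = 7
σ = (4, 3, 1, 2): 12 + 11 + 16 + 2 = 41
σ = (4, 3, 2, 1): 12 + 11 + 19 + (-1) = 41
Optimal value attained by: σ = (1, 2, 3, 4).
Answer: det⊕(A) = -14; verdict: NONSINGULAR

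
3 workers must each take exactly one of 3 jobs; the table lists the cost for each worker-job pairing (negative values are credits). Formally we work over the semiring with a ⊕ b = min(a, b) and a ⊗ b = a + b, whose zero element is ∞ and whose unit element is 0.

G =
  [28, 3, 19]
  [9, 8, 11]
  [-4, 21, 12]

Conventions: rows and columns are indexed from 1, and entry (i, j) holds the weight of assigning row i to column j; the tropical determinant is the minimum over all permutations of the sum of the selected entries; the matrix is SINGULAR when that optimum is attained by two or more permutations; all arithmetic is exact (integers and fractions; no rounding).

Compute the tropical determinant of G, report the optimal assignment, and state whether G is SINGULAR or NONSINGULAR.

σ = (1, 2, 3): 28 + 8 + 12 = 48
σ = (1, 3, 2): 28 + 11 + 21 = 60
σ = (2, 1, 3): 3 + 9 + 12 = 24
σ = (2, 3, 1): 3 + 11 + (-4) = 10
σ = (3, 1, 2): 19 + 9 + 21 = 49
σ = (3, 2, 1): 19 + 8 + (-4) = 23
Optimal value attained by: σ = (2, 3, 1).
Answer: det⊕(G) = 10; verdict: NONSINGULAR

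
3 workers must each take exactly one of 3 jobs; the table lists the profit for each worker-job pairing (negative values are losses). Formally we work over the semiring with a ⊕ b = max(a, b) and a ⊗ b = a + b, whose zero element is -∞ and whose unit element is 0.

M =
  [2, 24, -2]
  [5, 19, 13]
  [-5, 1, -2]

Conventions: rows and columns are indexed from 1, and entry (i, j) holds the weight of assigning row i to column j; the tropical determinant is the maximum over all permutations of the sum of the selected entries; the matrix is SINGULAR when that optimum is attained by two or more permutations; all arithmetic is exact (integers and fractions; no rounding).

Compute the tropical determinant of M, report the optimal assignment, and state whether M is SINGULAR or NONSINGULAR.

σ = (1, 2, 3): 2 + 19 + (-2) = 19
σ = (1, 3, 2): 2 + 13 + 1 = 16
σ = (2, 1, 3): 24 + 5 + (-2) = 27
σ = (2, 3, 1): 24 + 13 + (-5) = 32
σ = (3, 1, 2): (-2) + 5 + 1 = 4
σ = (3, 2, 1): (-2) + 19 + (-5) = 12
Optimal value attained by: σ = (2, 3, 1).
Answer: det⊕(M) = 32; verdict: NONSINGULAR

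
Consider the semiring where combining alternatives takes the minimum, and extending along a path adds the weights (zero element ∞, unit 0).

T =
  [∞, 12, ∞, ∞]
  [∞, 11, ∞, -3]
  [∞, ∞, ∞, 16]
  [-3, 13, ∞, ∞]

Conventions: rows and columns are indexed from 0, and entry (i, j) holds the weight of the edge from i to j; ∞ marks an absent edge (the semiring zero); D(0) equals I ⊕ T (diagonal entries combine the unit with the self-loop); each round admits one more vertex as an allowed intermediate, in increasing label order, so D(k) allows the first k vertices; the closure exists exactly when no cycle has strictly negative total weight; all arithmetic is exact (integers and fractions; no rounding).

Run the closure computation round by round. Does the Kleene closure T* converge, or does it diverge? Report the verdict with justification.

D(0):
  [0, 12, ∞, ∞]
  [∞, 0, ∞, -3]
  [∞, ∞, 0, 16]
  [-3, 13, ∞, 0]
D(1):
  [0, 12, ∞, ∞]
  [∞, 0, ∞, -3]
  [∞, ∞, 0, 16]
  [-3, 9, ∞, 0]
D(2):
  [0, 12, ∞, 9]
  [∞, 0, ∞, -3]
  [∞, ∞, 0, 16]
  [-3, 9, ∞, 0]
D(3):
  [0, 12, ∞, 9]
  [∞, 0, ∞, -3]
  [∞, ∞, 0, 16]
  [-3, 9, ∞, 0]
D(4):
  [0, 12, ∞, 9]
  [-6, 0, ∞, -3]
  [13, 25, 0, 16]
  [-3, 9, ∞, 0]
Key observation: every diagonal entry stays at the unit through all rounds, so no improving cycle exists.
Answer: CONVERGES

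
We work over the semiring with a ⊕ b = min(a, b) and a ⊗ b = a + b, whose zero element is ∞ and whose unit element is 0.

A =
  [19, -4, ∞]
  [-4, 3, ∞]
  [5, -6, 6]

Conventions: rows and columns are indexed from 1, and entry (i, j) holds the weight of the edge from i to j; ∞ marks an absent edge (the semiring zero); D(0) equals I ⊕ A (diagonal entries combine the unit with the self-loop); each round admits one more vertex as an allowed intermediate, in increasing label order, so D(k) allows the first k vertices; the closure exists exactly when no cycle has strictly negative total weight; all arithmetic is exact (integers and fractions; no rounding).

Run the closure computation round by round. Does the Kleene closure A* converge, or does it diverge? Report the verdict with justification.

D(0):
  [0, -4, ∞]
  [-4, 0, ∞]
  [5, -6, 0]
Detection: at round 1, diagonal entry (2, 2) turns strictly negative.
Key observation: the cycle 2->1->2 has total weight (-4) + (-4), which is strictly negative.
Answer: DIVERGES — negative cycle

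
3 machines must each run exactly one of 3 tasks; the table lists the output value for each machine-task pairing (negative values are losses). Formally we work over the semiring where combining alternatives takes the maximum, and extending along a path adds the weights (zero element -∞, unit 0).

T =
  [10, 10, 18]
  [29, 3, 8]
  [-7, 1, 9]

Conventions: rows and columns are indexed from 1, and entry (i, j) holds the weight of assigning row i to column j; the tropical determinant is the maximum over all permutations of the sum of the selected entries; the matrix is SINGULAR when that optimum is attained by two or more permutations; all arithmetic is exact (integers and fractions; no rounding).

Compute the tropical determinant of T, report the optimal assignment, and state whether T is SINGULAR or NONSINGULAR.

σ = (1, 2, 3): 10 + 3 + 9 = 22
σ = (1, 3, 2): 10 + 8 + 1 = 19
σ = (2, 1, 3): 10 + 29 + 9 = 48
σ = (2, 3, 1): 10 + 8 + (-7) = 11
σ = (3, 1, 2): 18 + 29 + 1 = 48
σ = (3, 2, 1): 18 + 3 + (-7) = 14
Optimal value attained by: σ = (2, 1, 3).
Answer: det⊕(T) = 48; verdict: SINGULAR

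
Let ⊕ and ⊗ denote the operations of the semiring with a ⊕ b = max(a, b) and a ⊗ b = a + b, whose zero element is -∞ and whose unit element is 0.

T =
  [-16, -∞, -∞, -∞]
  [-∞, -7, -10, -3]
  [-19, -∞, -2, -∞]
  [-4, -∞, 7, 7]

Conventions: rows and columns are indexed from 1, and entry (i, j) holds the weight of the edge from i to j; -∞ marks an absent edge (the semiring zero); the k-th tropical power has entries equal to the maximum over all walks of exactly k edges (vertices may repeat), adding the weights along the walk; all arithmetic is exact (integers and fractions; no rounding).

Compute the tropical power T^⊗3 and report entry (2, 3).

T^⊗2:
  [-32, -∞, -∞, -∞]
  [-7, -14, 4, 4]
  [-21, -∞, -4, -∞]
  [3, -∞, 14, 14]
T^⊗3:
  [-48, -∞, -∞, -∞]
  [0, -21, 11, 11]
  [-23, -∞, -6, -∞]
  [10, -∞, 21, 21]
Key observation: the optimum is the walk 2->4->4->3, with weight (-3) + 7 + 7 = 11.
Optimal value attained by: walk 2->4->4->3.
Answer: (T^⊗3)[2][3] = 11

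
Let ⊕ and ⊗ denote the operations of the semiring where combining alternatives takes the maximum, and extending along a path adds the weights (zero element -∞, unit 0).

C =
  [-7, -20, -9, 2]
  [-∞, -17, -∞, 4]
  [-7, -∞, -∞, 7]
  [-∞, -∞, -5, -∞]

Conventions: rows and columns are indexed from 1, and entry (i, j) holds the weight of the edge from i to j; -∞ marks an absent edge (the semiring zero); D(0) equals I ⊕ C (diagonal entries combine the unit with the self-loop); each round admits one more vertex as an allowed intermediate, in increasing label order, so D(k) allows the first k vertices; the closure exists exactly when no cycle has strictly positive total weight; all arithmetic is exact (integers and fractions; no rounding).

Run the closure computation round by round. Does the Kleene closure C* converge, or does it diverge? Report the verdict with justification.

D(0):
  [0, -20, -9, 2]
  [-∞, 0, -∞, 4]
  [-7, -∞, 0, 7]
  [-∞, -∞, -5, 0]
D(1):
  [0, -20, -9, 2]
  [-∞, 0, -∞, 4]
  [-7, -27, 0, 7]
  [-∞, -∞, -5, 0]
D(2):
  [0, -20, -9, 2]
  [-∞, 0, -∞, 4]
  [-7, -27, 0, 7]
  [-∞, -∞, -5, 0]
Detection: at round 3, diagonal entry (4, 4) turns strictly positive.
Key observation: the cycle 4->3->4 has total weight (-5) + 7, which is strictly positive.
Answer: DIVERGES — positive cycle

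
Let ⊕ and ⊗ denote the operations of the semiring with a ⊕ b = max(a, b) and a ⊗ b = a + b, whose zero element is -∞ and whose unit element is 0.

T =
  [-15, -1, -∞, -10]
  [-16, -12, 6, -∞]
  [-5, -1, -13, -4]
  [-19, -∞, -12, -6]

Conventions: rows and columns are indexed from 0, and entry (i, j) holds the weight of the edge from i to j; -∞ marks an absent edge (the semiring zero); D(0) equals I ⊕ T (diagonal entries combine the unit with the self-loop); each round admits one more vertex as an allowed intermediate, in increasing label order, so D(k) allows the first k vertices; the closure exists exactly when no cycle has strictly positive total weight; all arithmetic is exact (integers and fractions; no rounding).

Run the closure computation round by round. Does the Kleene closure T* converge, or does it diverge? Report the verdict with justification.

D(0):
  [0, -1, -∞, -10]
  [-16, 0, 6, -∞]
  [-5, -1, 0, -4]
  [-19, -∞, -12, 0]
D(1):
  [0, -1, -∞, -10]
  [-16, 0, 6, -26]
  [-5, -1, 0, -4]
  [-19, -20, -12, 0]
Detection: at round 2, diagonal entry (2, 2) turns strictly positive.
Key observation: the cycle 2->1->2 has total weight (-1) + 6, which is strictly positive.
Answer: DIVERGES — positive cycle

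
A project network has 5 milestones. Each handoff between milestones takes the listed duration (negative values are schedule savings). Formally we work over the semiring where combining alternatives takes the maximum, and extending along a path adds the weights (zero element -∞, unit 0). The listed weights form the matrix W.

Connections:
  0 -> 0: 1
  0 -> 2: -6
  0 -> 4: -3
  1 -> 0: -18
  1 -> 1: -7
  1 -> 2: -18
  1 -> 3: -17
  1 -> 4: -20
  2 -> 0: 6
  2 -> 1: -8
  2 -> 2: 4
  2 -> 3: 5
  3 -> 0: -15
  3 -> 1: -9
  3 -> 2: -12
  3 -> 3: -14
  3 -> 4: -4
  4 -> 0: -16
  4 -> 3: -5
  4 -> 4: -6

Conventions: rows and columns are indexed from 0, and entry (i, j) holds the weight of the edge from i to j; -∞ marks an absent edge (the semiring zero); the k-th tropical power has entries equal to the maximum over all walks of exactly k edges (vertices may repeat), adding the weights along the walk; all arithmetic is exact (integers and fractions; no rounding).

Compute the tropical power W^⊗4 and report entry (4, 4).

W^⊗2:
  [2, -14, -2, -1, -2]
  [-12, -14, -14, -13, -21]
  [10, -4, 8, 9, 3]
  [-6, -16, -8, -7, -10]
  [-15, -14, -17, -11, -9]
W^⊗3:
  [4, -10, 2, 3, -1]
  [-8, -21, -10, -9, -15]
  [14, 0, 12, 13, 7]
  [-2, -16, -4, -3, -9]
  [-11, -20, -13, -12, -15]
W^⊗4:
  [8, -6, 6, 7, 1]
  [-4, -18, -6, -5, -11]
  [18, 4, 16, 17, 11]
  [2, -12, 0, 1, -5]
  [-7, -21, -9, -8, -14]
Key observation: the optimum is the walk 4->3->2->0->4, with weight (-5) + (-12) + 6 + (-3) = -14.
Optimal value attained by: walk 4->3->2->0->4.
Answer: (W^⊗4)[4][4] = -14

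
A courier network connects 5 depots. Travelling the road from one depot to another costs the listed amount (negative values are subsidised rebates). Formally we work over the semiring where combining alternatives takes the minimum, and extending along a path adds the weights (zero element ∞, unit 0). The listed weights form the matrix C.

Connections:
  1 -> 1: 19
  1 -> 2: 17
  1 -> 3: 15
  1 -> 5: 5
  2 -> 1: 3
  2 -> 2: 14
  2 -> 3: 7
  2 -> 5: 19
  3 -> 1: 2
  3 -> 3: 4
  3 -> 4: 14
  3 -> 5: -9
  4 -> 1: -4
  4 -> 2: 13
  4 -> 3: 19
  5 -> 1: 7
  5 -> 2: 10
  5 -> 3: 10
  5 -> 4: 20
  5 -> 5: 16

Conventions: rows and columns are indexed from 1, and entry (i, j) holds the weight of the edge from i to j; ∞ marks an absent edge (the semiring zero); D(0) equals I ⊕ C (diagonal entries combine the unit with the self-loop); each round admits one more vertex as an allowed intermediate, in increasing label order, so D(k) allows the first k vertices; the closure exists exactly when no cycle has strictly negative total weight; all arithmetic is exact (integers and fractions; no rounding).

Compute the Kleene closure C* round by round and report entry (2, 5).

D(0):
  [0, 17, 15, ∞, 5]
  [3, 0, 7, ∞, 19]
  [2, ∞, 0, 14, -9]
  [-4, 13, 19, 0, ∞]
  [7, 10, 10, 20, 0]
D(1):
  [0, 17, 15, ∞, 5]
  [3, 0, 7, ∞, 8]
  [2, 19, 0, 14, -9]
  [-4, 13, 11, 0, 1]
  [7, 10, 10, 20, 0]
D(2):
  [0, 17, 15, ∞, 5]
  [3, 0, 7, ∞, 8]
  [2, 19, 0, 14, -9]
  [-4, 13, 11, 0, 1]
  [7, 10, 10, 20, 0]
D(3):
  [0, 17, 15, 29, 5]
  [3, 0, 7, 21, -2]
  [2, 19, 0, 14, -9]
  [-4, 13, 11, 0, 1]
  [7, 10, 10, 20, 0]
D(4):
  [0, 17, 15, 29, 5]
  [3, 0, 7, 21, -2]
  [2, 19, 0, 14, -9]
  [-4, 13, 11, 0, 1]
  [7, 10, 10, 20, 0]
D(5):
  [0, 15, 15, 25, 5]
  [3, 0, 7, 18, -2]
  [-2, 1, 0, 11, -9]
  [-4, 11, 11, 0, 1]
  [7, 10, 10, 20, 0]
Answer: C*[2][5] = -2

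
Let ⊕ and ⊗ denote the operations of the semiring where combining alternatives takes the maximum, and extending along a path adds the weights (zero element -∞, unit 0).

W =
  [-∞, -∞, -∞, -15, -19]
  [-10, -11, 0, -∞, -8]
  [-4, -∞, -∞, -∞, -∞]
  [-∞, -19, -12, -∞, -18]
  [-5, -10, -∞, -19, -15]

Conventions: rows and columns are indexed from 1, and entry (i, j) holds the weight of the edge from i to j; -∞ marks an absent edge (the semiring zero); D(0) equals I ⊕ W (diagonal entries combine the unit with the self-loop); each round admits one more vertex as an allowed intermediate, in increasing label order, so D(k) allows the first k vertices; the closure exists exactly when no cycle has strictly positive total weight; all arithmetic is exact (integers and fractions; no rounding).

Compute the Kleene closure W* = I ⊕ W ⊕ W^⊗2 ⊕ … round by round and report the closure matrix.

D(0):
  [0, -∞, -∞, -15, -19]
  [-10, 0, 0, -∞, -8]
  [-4, -∞, 0, -∞, -∞]
  [-∞, -19, -12, 0, -18]
  [-5, -10, -∞, -19, 0]
D(1):
  [0, -∞, -∞, -15, -19]
  [-10, 0, 0, -25, -8]
  [-4, -∞, 0, -19, -23]
  [-∞, -19, -12, 0, -18]
  [-5, -10, -∞, -19, 0]
D(2):
  [0, -∞, -∞, -15, -19]
  [-10, 0, 0, -25, -8]
  [-4, -∞, 0, -19, -23]
  [-29, -19, -12, 0, -18]
  [-5, -10, -10, -19, 0]
D(3):
  [0, -∞, -∞, -15, -19]
  [-4, 0, 0, -19, -8]
  [-4, -∞, 0, -19, -23]
  [-16, -19, -12, 0, -18]
  [-5, -10, -10, -19, 0]
D(4):
  [0, -34, -27, -15, -19]
  [-4, 0, 0, -19, -8]
  [-4, -38, 0, -19, -23]
  [-16, -19, -12, 0, -18]
  [-5, -10, -10, -19, 0]
D(5):
  [0, -29, -27, -15, -19]
  [-4, 0, 0, -19, -8]
  [-4, -33, 0, -19, -23]
  [-16, -19, -12, 0, -18]
  [-5, -10, -10, -19, 0]
Answer: W* = [[0, -29, -27, -15, -19], [-4, 0, 0, -19, -8], [-4, -33, 0, -19, -23], [-16, -19, -12, 0, -18], [-5, -10, -10, -19, 0]]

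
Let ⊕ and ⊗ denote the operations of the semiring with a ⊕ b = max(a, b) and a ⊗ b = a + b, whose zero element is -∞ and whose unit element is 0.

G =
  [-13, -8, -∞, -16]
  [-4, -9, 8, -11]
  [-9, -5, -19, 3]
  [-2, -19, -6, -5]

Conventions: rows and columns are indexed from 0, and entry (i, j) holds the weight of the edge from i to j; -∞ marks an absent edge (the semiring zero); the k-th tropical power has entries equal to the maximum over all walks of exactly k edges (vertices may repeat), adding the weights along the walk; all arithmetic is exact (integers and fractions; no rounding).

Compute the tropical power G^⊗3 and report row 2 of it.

G^⊗2:
  [-12, -17, 0, -19]
  [-1, 3, -1, 11]
  [1, -14, 3, -2]
  [-7, -10, -11, -3]
G^⊗3:
  [-9, -5, -9, 3]
  [9, -6, 11, 6]
  [-4, -2, -6, 6]
  [-5, -15, -2, -8]
Answer: row 2 of G^⊗3 = [-4, -2, -6, 6]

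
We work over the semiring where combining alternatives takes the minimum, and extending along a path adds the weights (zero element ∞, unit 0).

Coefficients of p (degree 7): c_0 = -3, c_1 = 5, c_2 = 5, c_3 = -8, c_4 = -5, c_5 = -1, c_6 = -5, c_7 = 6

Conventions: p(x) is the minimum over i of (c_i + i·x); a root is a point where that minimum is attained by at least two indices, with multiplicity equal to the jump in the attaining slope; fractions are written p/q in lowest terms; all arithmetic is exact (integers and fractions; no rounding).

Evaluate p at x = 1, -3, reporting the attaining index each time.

p(1) = min(-3+0·1=-3, 5+1·1=6, 5+2·1=7, -8+3·1=-5, -5+4·1=-1, -1+5·1=4, -5+6·1=1, 6+7·1=13) = -5 (attained by i=3)
p(-3) = min(-3+0·(-3)=-3, 5+1·(-3)=2, 5+2·(-3)=-1, -8+3·(-3)=-17, -5+4·(-3)=-17, -1+5·(-3)=-16, -5+6·(-3)=-23, 6+7·(-3)=-15) = -23 (attained by i=6)
Answer: p(1) = -5; p(-3) = -23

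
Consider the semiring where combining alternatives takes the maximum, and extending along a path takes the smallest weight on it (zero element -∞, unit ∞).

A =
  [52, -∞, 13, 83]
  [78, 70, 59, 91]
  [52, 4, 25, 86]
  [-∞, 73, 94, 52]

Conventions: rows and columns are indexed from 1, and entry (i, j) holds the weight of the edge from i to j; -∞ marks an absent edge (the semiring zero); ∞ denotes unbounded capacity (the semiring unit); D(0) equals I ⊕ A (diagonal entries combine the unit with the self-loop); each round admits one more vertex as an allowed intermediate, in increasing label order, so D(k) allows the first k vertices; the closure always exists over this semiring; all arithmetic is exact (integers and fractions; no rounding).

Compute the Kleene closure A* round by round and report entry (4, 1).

D(0):
  [∞, -∞, 13, 83]
  [78, ∞, 59, 91]
  [52, 4, ∞, 86]
  [-∞, 73, 94, ∞]
D(1):
  [∞, -∞, 13, 83]
  [78, ∞, 59, 91]
  [52, 4, ∞, 86]
  [-∞, 73, 94, ∞]
D(2):
  [∞, -∞, 13, 83]
  [78, ∞, 59, 91]
  [52, 4, ∞, 86]
  [73, 73, 94, ∞]
D(3):
  [∞, 4, 13, 83]
  [78, ∞, 59, 91]
  [52, 4, ∞, 86]
  [73, 73, 94, ∞]
D(4):
  [∞, 73, 83, 83]
  [78, ∞, 91, 91]
  [73, 73, ∞, 86]
  [73, 73, 94, ∞]
Answer: A*[4][1] = 73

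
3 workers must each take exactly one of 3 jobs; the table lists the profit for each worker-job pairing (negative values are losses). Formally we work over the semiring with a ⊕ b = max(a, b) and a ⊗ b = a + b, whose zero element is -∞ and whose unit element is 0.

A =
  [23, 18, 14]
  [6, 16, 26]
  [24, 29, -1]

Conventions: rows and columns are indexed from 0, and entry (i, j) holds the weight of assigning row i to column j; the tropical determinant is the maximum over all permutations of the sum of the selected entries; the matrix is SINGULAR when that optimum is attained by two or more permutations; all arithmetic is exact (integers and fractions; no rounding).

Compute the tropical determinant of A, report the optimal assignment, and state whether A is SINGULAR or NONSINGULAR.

σ = (0, 1, 2): 23 + 16 + (-1) = 38
σ = (0, 2, 1): 23 + 26 + 29 = 78
σ = (1, 0, 2): 18 + 6 + (-1) = 23
σ = (1, 2, 0): 18 + 26 + 24 = 68
σ = (2, 0, 1): 14 + 6 + 29 = 49
σ = (2, 1, 0): 14 + 16 + 24 = 54
Optimal value attained by: σ = (0, 2, 1).
Answer: det⊕(A) = 78; verdict: NONSINGULAR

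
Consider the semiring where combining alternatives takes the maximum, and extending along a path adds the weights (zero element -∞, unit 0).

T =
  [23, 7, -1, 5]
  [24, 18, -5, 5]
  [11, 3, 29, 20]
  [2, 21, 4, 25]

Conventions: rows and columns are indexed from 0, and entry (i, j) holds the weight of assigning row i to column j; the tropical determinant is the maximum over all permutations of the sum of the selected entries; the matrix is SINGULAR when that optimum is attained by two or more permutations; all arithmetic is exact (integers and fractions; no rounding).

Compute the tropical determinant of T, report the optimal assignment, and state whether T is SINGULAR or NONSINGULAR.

σ = (0, 1, 2, 3): 23 + 18 + 29 + 25 = 95
σ = (0, 1, 3, 2): 23 + 18 + 20 + 4 = 65
σ = (0, 2, 1, 3): 23 + (-5) + 3 + 25 = 46
σ = (0, 2, 3, 1): 23 + (-5) + 20 + 21 = 59
σ = (0, 3, 1, 2): 23 + 5 + 3 + 4 = 35
σ = (0, 3, 2, 1): 23 + 5 + 29 + 21 = 78
σ = (1, 0, 2, 3): 7 + 24 + 29 + 25 = 85
σ = (1, 0, 3, 2): 7 + 24 + 20 + 4 = 55
σ = (1, 2, 0, 3): 7 + (-5) + 11 + 25 = 38
σ = (1, 2, 3, 0): 7 + (-5) + 20 + 2 = 24
σ = (1, 3, 0, 2): 7 + 5 + 11 + 4 = 27
σ = (1, 3, 2, 0): 7 + 5 + 29 + 2 = 43
σ = (2, 0, 1, 3): (-1) + 24 + 3 + 25 = 51
σ = (2, 0, 3, 1): (-1) + 24 + 20 + 21 = 64
σ = (2, 1, 0, 3): (-1) + 18 + 11 + 25 = 53
σ = (2, 1, 3, 0): (-1) + 18 + 20 + 2 = 39
σ = (2, 3, 0, 1): (-1) + 5 + 11 + 21 = 36
σ = (2, 3, 1, 0): (-1) + 5 + 3 + 2 = 9
σ = (3, 0, 1, 2): 5 + 24 + 3 + 4 = 36
σ = (3, 0, 2, 1): 5 + 24 + 29 + 21 = 79
σ = (3, 1, 0, 2): 5 + 18 + 11 + 4 = 38
σ = (3, 1, 2, 0): 5 + 18 + 29 + 2 = 54
σ = (3, 2, 0, 1): 5 + (-5) + 11 + 21 = 32
σ = (3, 2, 1, 0): 5 + (-5) + 3 + 2 = 5
Optimal value attained by: σ = (0, 1, 2, 3).
Answer: det⊕(T) = 95; verdict: NONSINGULAR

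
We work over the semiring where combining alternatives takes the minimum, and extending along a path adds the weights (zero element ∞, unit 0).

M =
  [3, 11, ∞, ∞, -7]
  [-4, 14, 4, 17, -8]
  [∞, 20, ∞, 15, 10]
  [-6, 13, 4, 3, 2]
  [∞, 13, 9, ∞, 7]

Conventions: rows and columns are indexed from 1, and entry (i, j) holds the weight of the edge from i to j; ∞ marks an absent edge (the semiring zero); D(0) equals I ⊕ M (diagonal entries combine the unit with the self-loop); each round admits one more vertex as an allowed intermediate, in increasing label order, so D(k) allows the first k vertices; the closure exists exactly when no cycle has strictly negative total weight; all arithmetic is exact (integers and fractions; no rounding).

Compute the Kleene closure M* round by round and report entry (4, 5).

D(0):
  [0, 11, ∞, ∞, -7]
  [-4, 0, 4, 17, -8]
  [∞, 20, 0, 15, 10]
  [-6, 13, 4, 0, 2]
  [∞, 13, 9, ∞, 0]
D(1):
  [0, 11, ∞, ∞, -7]
  [-4, 0, 4, 17, -11]
  [∞, 20, 0, 15, 10]
  [-6, 5, 4, 0, -13]
  [∞, 13, 9, ∞, 0]
D(2):
  [0, 11, 15, 28, -7]
  [-4, 0, 4, 17, -11]
  [16, 20, 0, 15, 9]
  [-6, 5, 4, 0, -13]
  [9, 13, 9, 30, 0]
D(3):
  [0, 11, 15, 28, -7]
  [-4, 0, 4, 17, -11]
  [16, 20, 0, 15, 9]
  [-6, 5, 4, 0, -13]
  [9, 13, 9, 24, 0]
D(4):
  [0, 11, 15, 28, -7]
  [-4, 0, 4, 17, -11]
  [9, 20, 0, 15, 2]
  [-6, 5, 4, 0, -13]
  [9, 13, 9, 24, 0]
D(5):
  [0, 6, 2, 17, -7]
  [-4, 0, -2, 13, -11]
  [9, 15, 0, 15, 2]
  [-6, 0, -4, 0, -13]
  [9, 13, 9, 24, 0]
Answer: M*[4][5] = -13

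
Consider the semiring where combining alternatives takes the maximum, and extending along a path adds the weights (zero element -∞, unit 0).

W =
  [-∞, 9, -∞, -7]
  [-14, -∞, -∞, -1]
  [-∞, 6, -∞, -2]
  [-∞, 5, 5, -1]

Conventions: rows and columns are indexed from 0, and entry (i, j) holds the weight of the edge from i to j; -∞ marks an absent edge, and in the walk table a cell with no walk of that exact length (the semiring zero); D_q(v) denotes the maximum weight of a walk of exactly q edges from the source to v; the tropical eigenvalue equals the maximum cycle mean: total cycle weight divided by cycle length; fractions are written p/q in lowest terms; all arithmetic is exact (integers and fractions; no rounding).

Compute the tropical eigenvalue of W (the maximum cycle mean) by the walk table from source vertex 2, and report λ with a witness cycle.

q=0: [-∞, -∞, 0, -∞]
q=1: [-∞, 6, -∞, -2]
q=2: [-8, 3, 3, 5]
q=3: [-11, 10, 10, 4]
q=4: [-4, 16, 9, 9]
Optimal cycle mean attained by: cycle 1->3->2->1, total (-1) + 5 + 6, length 3.
Answer: λ = 10/3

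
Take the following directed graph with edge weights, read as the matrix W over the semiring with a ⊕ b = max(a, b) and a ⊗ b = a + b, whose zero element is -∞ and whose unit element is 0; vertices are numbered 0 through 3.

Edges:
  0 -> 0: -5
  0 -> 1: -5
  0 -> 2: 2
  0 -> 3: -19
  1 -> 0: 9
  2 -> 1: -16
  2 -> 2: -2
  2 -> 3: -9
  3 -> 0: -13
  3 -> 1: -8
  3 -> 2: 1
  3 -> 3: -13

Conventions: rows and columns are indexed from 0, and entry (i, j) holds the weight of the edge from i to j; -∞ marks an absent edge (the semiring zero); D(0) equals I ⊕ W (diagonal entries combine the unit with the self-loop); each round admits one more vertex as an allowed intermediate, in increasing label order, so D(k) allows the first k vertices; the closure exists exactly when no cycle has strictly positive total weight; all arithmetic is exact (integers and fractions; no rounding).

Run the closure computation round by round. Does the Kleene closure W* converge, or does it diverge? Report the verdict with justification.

D(0):
  [0, -5, 2, -19]
  [9, 0, -∞, -∞]
  [-∞, -16, 0, -9]
  [-13, -8, 1, 0]
Detection: at round 1, diagonal entry (1, 1) turns strictly positive.
Key observation: the cycle 1->0->1 has total weight 9 + (-5), which is strictly positive.
Answer: DIVERGES — positive cycle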